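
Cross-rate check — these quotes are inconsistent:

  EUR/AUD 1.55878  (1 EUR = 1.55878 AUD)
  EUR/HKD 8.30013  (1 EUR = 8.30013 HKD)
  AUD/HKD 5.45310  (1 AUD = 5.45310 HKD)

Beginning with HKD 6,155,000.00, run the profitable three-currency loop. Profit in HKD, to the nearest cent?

Profit: HKD 148,350.39

Profitable loop is HKD → EUR → AUD → HKD:
HKD 6,155,000.00 ÷ 8.30013 = EUR 741,554.65
EUR 741,554.65 × 1.55878 = AUD 1,155,920.56
AUD 1,155,920.56 × 5.45310 = HKD 6,303,350.39
Profit = HKD 6,303,350.39 − HKD 6,155,000.00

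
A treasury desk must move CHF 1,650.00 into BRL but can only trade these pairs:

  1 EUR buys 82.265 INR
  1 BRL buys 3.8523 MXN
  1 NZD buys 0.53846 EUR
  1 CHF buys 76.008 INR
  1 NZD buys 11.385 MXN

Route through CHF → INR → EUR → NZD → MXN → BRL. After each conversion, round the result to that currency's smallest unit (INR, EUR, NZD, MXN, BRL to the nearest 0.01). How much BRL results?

CHF 1,650.00 × 76.008 = INR 125,413.20
INR 125,413.20 ÷ 82.265 = EUR 1,524.50
EUR 1,524.50 ÷ 0.53846 = NZD 2,831.22
NZD 2,831.22 × 11.385 = MXN 32,233.44
MXN 32,233.44 ÷ 3.8523 = BRL 8,367.32

BRL 8,367.32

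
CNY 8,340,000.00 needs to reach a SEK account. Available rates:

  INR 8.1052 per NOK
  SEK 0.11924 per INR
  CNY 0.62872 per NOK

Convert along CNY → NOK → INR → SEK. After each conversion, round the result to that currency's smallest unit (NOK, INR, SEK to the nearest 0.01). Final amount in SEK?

SEK 12,820,190.48

CNY 8,340,000.00 ÷ 0.62872 = NOK 13,265,046.44
NOK 13,265,046.44 × 8.1052 = INR 107,515,854.41
INR 107,515,854.41 × 0.11924 = SEK 12,820,190.48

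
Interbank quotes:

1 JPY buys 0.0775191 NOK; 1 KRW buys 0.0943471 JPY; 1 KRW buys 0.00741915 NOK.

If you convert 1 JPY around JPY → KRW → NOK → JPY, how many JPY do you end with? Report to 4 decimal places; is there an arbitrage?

1.0144 (arbitrage exists)

Around JPY → KRW → NOK → JPY: 1 ÷ 0.0943471 × 0.00741915 ÷ 0.0775191 = 1.014418
Product > 1; profitable direction is JPY → KRW → NOK → JPY.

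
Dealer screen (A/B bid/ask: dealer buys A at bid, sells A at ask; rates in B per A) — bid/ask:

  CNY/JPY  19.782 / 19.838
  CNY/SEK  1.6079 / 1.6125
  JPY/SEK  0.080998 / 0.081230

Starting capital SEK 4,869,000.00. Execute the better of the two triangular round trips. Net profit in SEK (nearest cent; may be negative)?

Net result: SEK -10,698.42 (no profitable arbitrage after spreads)

Best loop SEK → JPY → CNY → SEK:
SEK 4,869,000.00 ÷ 0.081230 (buy JPY at ask) = JPY 59,940,909
JPY 59,940,909 ÷ 19.838 (buy CNY at ask) = CNY 3,021,519.74
CNY 3,021,519.74 × 1.6079 (sell CNY at bid) = SEK 4,858,301.58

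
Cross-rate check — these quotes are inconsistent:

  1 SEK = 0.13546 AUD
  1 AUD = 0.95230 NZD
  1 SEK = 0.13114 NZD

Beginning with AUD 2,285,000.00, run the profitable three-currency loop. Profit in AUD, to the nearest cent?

Profitable loop is AUD → SEK → NZD → AUD:
AUD 2,285,000.00 ÷ 0.13546 = SEK 16,868,448.25
SEK 16,868,448.25 × 0.13114 = NZD 2,212,128.30
NZD 2,212,128.30 ÷ 0.95230 = AUD 2,322,932.17
Profit = AUD 2,322,932.17 − AUD 2,285,000.00

Profit: AUD 37,932.17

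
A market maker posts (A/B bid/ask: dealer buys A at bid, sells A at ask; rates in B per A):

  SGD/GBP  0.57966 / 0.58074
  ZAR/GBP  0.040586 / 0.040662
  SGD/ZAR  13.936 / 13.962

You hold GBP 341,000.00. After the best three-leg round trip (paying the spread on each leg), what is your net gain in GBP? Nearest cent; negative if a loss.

Net profit: GBP 7,170.00

Best loop GBP → ZAR → SGD → GBP:
GBP 341,000.00 ÷ 0.040662 (buy ZAR at ask) = ZAR 8,386,208.25
ZAR 8,386,208.25 ÷ 13.962 (buy SGD at ask) = SGD 600,645.20
SGD 600,645.20 × 0.57966 (sell SGD at bid) = GBP 348,170.00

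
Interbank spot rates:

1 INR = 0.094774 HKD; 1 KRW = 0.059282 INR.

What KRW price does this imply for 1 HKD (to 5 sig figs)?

HKD/KRW = 177.99

1 HKD ÷ 0.094774 = 10.5514 INR
10.5514 INR ÷ 0.059282 = 177.987 KRW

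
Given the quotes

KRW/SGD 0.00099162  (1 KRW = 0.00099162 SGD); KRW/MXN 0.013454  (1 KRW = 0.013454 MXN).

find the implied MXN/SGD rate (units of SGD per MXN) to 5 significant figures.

MXN/SGD = 0.073704

1 MXN ÷ 0.013454 = 74.3273 KRW
74.3273 KRW × 0.00099162 = 0.0737045 SGD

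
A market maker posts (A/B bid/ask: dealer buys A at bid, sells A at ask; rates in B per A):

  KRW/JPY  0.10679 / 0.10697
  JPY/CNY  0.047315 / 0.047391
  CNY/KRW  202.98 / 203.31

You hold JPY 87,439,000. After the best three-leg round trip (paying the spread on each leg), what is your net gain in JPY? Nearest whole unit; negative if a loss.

Best loop JPY → CNY → KRW → JPY:
JPY 87,439,000 × 0.047315 (sell JPY at bid) = CNY 4,137,176.29
CNY 4,137,176.29 × 202.98 (sell CNY at bid) = KRW 839,764,042
KRW 839,764,042 × 0.10679 (sell KRW at bid) = JPY 89,678,402

Net profit: JPY 2,239,402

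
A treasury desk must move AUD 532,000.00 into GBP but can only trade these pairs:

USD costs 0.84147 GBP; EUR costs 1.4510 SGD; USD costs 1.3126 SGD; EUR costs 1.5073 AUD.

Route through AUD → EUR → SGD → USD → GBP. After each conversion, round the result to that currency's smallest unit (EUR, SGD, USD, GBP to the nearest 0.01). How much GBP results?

AUD 532,000.00 ÷ 1.5073 = EUR 352,948.98
EUR 352,948.98 × 1.4510 = SGD 512,128.97
SGD 512,128.97 ÷ 1.3126 = USD 390,163.77
USD 390,163.77 × 0.84147 = GBP 328,311.11

GBP 328,311.11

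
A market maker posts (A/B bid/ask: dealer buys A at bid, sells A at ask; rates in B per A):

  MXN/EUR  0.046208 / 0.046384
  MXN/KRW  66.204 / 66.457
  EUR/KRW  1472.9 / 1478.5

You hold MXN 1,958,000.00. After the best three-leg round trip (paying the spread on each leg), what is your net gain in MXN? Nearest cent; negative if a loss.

Net profit: MXN 47,221.67

Best loop MXN → EUR → KRW → MXN:
MXN 1,958,000.00 × 0.046208 (sell MXN at bid) = EUR 90,475.26
EUR 90,475.26 × 1472.9 (sell EUR at bid) = KRW 133,261,016
KRW 133,261,016 ÷ 66.457 (buy MXN at ask) = MXN 2,005,221.67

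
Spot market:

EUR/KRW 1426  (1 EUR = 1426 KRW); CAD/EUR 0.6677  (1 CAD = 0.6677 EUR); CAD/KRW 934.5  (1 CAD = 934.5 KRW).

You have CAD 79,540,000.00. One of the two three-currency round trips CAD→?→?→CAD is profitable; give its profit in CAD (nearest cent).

Profitable loop is CAD → EUR → KRW → CAD:
CAD 79,540,000.00 × 0.6677 = EUR 53,108,858.00
EUR 53,108,858.00 × 1426 = KRW 75,733,231,508
KRW 75,733,231,508 ÷ 934.5 = CAD 81,041,446.24
Profit = CAD 81,041,446.24 − CAD 79,540,000.00

Profit: CAD 1,501,446.24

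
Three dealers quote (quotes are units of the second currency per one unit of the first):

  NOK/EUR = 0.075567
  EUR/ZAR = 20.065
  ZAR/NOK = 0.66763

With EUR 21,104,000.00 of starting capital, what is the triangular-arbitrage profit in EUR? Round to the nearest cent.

Profitable loop is EUR → ZAR → NOK → EUR:
EUR 21,104,000.00 × 20.065 = ZAR 423,451,760.00
ZAR 423,451,760.00 × 0.66763 = NOK 282,709,098.53
NOK 282,709,098.53 × 0.075567 = EUR 21,363,478.45
Profit = EUR 21,363,478.45 − EUR 21,104,000.00

Profit: EUR 259,478.45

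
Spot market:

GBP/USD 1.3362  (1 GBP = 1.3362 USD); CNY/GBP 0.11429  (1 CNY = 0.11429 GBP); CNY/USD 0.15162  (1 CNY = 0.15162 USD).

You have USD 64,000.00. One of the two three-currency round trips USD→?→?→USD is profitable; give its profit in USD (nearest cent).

Profitable loop is USD → CNY → GBP → USD:
USD 64,000.00 ÷ 0.15162 = CNY 422,107.90
CNY 422,107.90 × 0.11429 = GBP 48,242.71
GBP 48,242.71 × 1.3362 = USD 64,461.91
Profit = USD 64,461.91 − USD 64,000.00

Profit: USD 461.91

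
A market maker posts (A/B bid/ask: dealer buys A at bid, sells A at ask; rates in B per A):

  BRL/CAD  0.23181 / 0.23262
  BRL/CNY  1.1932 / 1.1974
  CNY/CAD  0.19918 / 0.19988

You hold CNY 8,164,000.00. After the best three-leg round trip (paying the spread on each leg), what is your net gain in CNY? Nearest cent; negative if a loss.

Net profit: CNY 176,938.47

Best loop CNY → CAD → BRL → CNY:
CNY 8,164,000.00 × 0.19918 (sell CNY at bid) = CAD 1,626,105.52
CAD 1,626,105.52 ÷ 0.23262 (buy BRL at ask) = BRL 6,990,394.29
BRL 6,990,394.29 × 1.1932 (sell BRL at bid) = CNY 8,340,938.47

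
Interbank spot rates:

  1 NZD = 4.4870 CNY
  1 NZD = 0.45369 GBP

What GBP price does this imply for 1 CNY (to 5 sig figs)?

CNY/GBP = 0.10111

1 CNY ÷ 4.4870 = 0.222866 NZD
0.222866 NZD × 0.45369 = 0.101112 GBP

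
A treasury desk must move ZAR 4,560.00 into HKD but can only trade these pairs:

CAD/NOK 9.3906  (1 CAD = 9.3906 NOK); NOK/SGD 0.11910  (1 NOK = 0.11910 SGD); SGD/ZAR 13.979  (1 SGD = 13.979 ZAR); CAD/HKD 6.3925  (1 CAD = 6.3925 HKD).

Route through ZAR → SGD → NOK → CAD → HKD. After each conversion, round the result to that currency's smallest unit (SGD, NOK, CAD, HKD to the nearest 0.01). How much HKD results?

ZAR 4,560.00 ÷ 13.979 = SGD 326.20
SGD 326.20 ÷ 0.11910 = NOK 2,738.87
NOK 2,738.87 ÷ 9.3906 = CAD 291.66
CAD 291.66 × 6.3925 = HKD 1,864.44

HKD 1,864.44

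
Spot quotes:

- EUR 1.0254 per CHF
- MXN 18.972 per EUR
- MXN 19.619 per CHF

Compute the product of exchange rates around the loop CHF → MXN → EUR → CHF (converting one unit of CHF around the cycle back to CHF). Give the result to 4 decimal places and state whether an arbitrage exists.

Around CHF → MXN → EUR → CHF: 1 × 19.619 ÷ 18.972 ÷ 1.0254 = 1.008487
Product > 1; profitable direction is CHF → MXN → EUR → CHF.

1.0085 (arbitrage exists)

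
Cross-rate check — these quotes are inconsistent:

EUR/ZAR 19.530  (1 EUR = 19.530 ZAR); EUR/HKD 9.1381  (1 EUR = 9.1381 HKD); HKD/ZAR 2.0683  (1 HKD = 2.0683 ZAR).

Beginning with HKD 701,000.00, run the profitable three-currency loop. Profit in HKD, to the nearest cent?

Profit: HKD 23,353.93

Profitable loop is HKD → EUR → ZAR → HKD:
HKD 701,000.00 ÷ 9.1381 = EUR 76,711.79
EUR 76,711.79 × 19.530 = ZAR 1,498,181.24
ZAR 1,498,181.24 ÷ 2.0683 = HKD 724,353.93
Profit = HKD 724,353.93 − HKD 701,000.00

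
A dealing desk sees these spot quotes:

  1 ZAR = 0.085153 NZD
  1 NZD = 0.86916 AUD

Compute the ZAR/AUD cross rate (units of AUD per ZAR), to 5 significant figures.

1 ZAR × 0.085153 = 0.085153 NZD
0.085153 NZD × 0.86916 = 0.0740116 AUD

ZAR/AUD = 0.074012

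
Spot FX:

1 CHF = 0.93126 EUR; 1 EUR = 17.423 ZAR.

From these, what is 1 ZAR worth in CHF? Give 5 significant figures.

1 ZAR ÷ 17.423 = 0.0573954 EUR
0.0573954 EUR ÷ 0.93126 = 0.061632 CHF

ZAR/CHF = 0.061632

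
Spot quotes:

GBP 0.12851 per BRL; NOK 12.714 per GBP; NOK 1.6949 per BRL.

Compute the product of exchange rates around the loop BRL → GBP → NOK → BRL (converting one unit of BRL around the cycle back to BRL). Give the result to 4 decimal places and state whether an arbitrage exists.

Around BRL → GBP → NOK → BRL: 1 × 0.12851 × 12.714 ÷ 1.6949 = 0.963996
Product < 1; profitable direction is BRL → NOK → GBP → BRL.

0.9640 (arbitrage exists)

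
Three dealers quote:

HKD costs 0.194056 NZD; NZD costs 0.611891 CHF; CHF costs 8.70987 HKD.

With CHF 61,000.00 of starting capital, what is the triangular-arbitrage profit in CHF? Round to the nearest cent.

Profit: CHF 2,087.40

Profitable loop is CHF → HKD → NZD → CHF:
CHF 61,000.00 × 8.70987 = HKD 531,302.07
HKD 531,302.07 × 0.194056 = NZD 103,102.35
NZD 103,102.35 × 0.611891 = CHF 63,087.40
Profit = CHF 63,087.40 − CHF 61,000.00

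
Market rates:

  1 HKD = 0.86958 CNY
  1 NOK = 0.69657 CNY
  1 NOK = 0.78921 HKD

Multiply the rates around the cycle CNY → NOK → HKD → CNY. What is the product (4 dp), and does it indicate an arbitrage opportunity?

0.9852 (arbitrage exists)

Around CNY → NOK → HKD → CNY: 1 ÷ 0.69657 × 0.78921 × 0.86958 = 0.985229
Product < 1; profitable direction is CNY → HKD → NOK → CNY.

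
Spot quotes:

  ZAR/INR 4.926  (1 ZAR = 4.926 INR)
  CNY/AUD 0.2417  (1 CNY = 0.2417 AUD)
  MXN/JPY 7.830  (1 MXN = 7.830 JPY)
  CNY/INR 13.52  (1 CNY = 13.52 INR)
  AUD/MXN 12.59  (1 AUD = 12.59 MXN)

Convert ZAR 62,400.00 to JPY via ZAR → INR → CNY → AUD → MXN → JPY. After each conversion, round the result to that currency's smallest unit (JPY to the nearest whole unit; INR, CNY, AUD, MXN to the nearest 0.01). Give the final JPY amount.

JPY 541,709

ZAR 62,400.00 × 4.926 = INR 307,382.40
INR 307,382.40 ÷ 13.52 = CNY 22,735.38
CNY 22,735.38 × 0.2417 = AUD 5,495.14
AUD 5,495.14 × 12.59 = MXN 69,183.81
MXN 69,183.81 × 7.830 = JPY 541,709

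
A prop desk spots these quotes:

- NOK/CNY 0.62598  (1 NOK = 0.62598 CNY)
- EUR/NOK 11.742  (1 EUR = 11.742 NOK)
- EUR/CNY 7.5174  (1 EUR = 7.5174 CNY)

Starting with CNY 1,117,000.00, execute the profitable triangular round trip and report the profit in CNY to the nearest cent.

Profitable loop is CNY → NOK → EUR → CNY:
CNY 1,117,000.00 ÷ 0.62598 = NOK 1,784,402.06
NOK 1,784,402.06 ÷ 11.742 = EUR 151,967.47
EUR 151,967.47 × 7.5174 = CNY 1,142,400.27
Profit = CNY 1,142,400.27 − CNY 1,117,000.00

Profit: CNY 25,400.27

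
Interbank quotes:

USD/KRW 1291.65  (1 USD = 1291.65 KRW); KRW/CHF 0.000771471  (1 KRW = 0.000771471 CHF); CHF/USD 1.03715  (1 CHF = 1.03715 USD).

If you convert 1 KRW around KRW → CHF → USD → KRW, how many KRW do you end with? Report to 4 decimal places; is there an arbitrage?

Around KRW → CHF → USD → KRW: 1 × 0.000771471 × 1.03715 × 1291.65 = 1.033489
Product > 1; profitable direction is KRW → CHF → USD → KRW.

1.0335 (arbitrage exists)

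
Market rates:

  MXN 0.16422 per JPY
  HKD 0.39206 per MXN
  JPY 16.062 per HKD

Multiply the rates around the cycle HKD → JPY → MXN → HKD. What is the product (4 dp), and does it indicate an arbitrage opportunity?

1.0341 (arbitrage exists)

Around HKD → JPY → MXN → HKD: 1 × 16.062 × 0.16422 × 0.39206 = 1.034137
Product > 1; profitable direction is HKD → JPY → MXN → HKD.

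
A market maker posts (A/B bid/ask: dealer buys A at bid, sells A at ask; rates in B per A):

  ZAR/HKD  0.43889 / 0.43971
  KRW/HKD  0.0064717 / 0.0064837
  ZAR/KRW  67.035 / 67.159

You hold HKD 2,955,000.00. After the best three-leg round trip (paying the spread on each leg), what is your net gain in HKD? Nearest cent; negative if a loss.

Best loop HKD → KRW → ZAR → HKD:
HKD 2,955,000.00 ÷ 0.0064837 (buy KRW at ask) = KRW 455,758,286
KRW 455,758,286 ÷ 67.159 (buy ZAR at ask) = ZAR 6,786,257.78
ZAR 6,786,257.78 × 0.43889 (sell ZAR at bid) = HKD 2,978,420.68

Net profit: HKD 23,420.68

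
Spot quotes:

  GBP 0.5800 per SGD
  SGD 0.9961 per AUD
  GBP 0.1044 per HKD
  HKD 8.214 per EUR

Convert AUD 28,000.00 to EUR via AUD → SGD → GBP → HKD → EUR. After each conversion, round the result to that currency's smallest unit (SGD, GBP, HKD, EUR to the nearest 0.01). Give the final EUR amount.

AUD 28,000.00 × 0.9961 = SGD 27,890.80
SGD 27,890.80 × 0.5800 = GBP 16,176.66
GBP 16,176.66 ÷ 0.1044 = HKD 154,948.85
HKD 154,948.85 ÷ 8.214 = EUR 18,863.99

EUR 18,863.99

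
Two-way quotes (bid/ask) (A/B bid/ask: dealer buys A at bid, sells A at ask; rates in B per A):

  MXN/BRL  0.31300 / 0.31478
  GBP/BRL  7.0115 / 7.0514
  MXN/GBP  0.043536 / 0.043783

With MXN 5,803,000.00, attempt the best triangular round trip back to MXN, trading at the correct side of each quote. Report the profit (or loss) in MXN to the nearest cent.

Net profit: MXN 80,232.89

Best loop MXN → BRL → GBP → MXN:
MXN 5,803,000.00 × 0.31300 (sell MXN at bid) = BRL 1,816,339.00
BRL 1,816,339.00 ÷ 7.0514 (buy GBP at ask) = GBP 257,585.59
GBP 257,585.59 ÷ 0.043783 (buy MXN at ask) = MXN 5,883,232.89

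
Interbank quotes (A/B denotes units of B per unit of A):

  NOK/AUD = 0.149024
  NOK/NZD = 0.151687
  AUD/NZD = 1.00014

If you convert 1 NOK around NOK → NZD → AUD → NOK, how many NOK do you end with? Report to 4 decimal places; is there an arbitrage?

1.0177 (arbitrage exists)

Around NOK → NZD → AUD → NOK: 1 × 0.151687 ÷ 1.00014 ÷ 0.149024 = 1.017727
Product > 1; profitable direction is NOK → NZD → AUD → NOK.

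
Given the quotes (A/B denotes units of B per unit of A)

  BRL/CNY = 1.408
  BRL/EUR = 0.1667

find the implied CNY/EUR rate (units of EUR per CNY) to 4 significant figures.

CNY/EUR = 0.1184

1 CNY ÷ 1.408 = 0.710227 BRL
0.710227 BRL × 0.1667 = 0.118395 EUR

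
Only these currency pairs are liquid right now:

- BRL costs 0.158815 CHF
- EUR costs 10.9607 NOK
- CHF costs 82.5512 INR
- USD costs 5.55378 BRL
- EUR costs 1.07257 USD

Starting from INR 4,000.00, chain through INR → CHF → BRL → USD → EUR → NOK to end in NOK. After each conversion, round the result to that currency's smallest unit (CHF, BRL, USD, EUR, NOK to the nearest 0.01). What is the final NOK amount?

INR 4,000.00 ÷ 82.5512 = CHF 48.45
CHF 48.45 ÷ 0.158815 = BRL 305.07
BRL 305.07 ÷ 5.55378 = USD 54.93
USD 54.93 ÷ 1.07257 = EUR 51.21
EUR 51.21 × 10.9607 = NOK 561.30

NOK 561.30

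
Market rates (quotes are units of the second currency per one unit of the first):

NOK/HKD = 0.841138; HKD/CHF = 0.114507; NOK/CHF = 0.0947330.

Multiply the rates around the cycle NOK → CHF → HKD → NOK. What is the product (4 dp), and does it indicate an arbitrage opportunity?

Around NOK → CHF → HKD → NOK: 1 × 0.0947330 ÷ 0.114507 ÷ 0.841138 = 0.983563
Product < 1; profitable direction is NOK → HKD → CHF → NOK.

0.9836 (arbitrage exists)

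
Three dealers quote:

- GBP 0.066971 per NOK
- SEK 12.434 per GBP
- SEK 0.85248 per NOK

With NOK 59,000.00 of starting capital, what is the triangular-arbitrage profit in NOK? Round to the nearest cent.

Profit: NOK 1,400.23

Profitable loop is NOK → SEK → GBP → NOK:
NOK 59,000.00 × 0.85248 = SEK 50,296.32
SEK 50,296.32 ÷ 12.434 = GBP 4,045.06
GBP 4,045.06 ÷ 0.066971 = NOK 60,400.23
Profit = NOK 60,400.23 − NOK 59,000.00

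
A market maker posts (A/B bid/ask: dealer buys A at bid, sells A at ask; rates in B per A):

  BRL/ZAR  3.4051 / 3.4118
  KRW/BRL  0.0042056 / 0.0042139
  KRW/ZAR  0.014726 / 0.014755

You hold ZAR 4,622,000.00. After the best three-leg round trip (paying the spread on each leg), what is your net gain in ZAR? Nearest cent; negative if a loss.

Best loop ZAR → BRL → KRW → ZAR:
ZAR 4,622,000.00 ÷ 3.4118 (buy BRL at ask) = BRL 1,354,710.12
BRL 1,354,710.12 ÷ 0.0042139 (buy KRW at ask) = KRW 321,486,064
KRW 321,486,064 × 0.014726 (sell KRW at bid) = ZAR 4,734,203.77

Net profit: ZAR 112,203.77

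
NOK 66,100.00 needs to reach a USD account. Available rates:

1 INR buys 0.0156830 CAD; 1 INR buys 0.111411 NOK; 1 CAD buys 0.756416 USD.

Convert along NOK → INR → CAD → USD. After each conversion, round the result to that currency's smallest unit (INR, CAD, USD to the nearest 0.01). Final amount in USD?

NOK 66,100.00 ÷ 0.111411 = INR 593,298.69
INR 593,298.69 × 0.0156830 = CAD 9,304.70
CAD 9,304.70 × 0.756416 = USD 7,038.22

USD 7,038.22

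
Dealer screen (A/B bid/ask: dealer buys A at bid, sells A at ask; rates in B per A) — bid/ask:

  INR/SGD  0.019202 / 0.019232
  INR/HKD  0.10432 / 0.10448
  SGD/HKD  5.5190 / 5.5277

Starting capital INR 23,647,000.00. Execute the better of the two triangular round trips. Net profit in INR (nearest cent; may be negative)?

Net profit: INR 338,553.61

Best loop INR → SGD → HKD → INR:
INR 23,647,000.00 × 0.019202 (sell INR at bid) = SGD 454,069.69
SGD 454,069.69 × 5.5190 (sell SGD at bid) = HKD 2,506,010.64
HKD 2,506,010.64 ÷ 0.10448 (buy INR at ask) = INR 23,985,553.61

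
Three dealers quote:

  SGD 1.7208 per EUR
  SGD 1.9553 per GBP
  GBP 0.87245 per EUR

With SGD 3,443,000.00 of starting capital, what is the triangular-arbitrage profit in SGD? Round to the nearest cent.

Profitable loop is SGD → GBP → EUR → SGD:
SGD 3,443,000.00 ÷ 1.9553 = GBP 1,760,855.11
GBP 1,760,855.11 ÷ 0.87245 = EUR 2,018,287.71
EUR 2,018,287.71 × 1.7208 = SGD 3,473,069.49
Profit = SGD 3,473,069.49 − SGD 3,443,000.00

Profit: SGD 30,069.49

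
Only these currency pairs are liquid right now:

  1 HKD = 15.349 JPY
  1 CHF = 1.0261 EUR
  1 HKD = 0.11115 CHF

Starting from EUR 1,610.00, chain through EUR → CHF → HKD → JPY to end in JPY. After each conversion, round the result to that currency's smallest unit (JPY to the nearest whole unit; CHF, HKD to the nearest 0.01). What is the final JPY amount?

EUR 1,610.00 ÷ 1.0261 = CHF 1,569.05
CHF 1,569.05 ÷ 0.11115 = HKD 14,116.51
HKD 14,116.51 × 15.349 = JPY 216,674

JPY 216,674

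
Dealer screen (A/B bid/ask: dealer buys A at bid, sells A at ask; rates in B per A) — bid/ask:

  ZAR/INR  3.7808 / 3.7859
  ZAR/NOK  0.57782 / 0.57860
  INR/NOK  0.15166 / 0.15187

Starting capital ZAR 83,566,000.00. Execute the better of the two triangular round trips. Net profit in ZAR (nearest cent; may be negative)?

Best loop ZAR → NOK → INR → ZAR:
ZAR 83,566,000.00 × 0.57782 (sell ZAR at bid) = NOK 48,286,106.12
NOK 48,286,106.12 ÷ 0.15187 (buy INR at ask) = INR 317,943,676.30
INR 317,943,676.30 ÷ 3.7859 (buy ZAR at ask) = ZAR 83,981,002.22

Net profit: ZAR 415,002.22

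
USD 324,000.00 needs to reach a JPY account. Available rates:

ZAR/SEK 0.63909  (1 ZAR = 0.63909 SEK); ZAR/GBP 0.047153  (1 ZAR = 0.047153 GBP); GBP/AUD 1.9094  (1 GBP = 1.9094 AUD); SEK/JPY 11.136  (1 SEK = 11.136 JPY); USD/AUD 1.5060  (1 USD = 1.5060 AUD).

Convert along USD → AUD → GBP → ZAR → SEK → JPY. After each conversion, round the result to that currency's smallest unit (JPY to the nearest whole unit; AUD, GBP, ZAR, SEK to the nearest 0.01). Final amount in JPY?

JPY 38,570,474

USD 324,000.00 × 1.5060 = AUD 487,944.00
AUD 487,944.00 ÷ 1.9094 = GBP 255,548.34
GBP 255,548.34 ÷ 0.047153 = ZAR 5,419,556.34
ZAR 5,419,556.34 × 0.63909 = SEK 3,463,584.26
SEK 3,463,584.26 × 11.136 = JPY 38,570,474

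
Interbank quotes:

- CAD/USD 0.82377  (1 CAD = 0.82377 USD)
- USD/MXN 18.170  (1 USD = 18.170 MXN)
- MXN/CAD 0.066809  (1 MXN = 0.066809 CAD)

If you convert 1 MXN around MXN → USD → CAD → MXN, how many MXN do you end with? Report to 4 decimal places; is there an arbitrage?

Around MXN → USD → CAD → MXN: 1 ÷ 18.170 ÷ 0.82377 ÷ 0.066809 = 1.000010
Product ≈ 1 (deviation 0.001%, within rounding noise).

1.0000 (no arbitrage)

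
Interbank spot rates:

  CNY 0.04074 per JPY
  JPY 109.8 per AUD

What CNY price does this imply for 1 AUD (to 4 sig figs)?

1 AUD × 109.8 = 109.8 JPY
109.8 JPY × 0.04074 = 4.47325 CNY

AUD/CNY = 4.473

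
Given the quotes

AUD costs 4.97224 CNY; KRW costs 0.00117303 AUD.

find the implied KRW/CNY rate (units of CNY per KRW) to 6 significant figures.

KRW/CNY = 0.00583259

1 KRW × 0.00117303 = 0.00117303 AUD
0.00117303 AUD × 4.97224 = 0.00583259 CNY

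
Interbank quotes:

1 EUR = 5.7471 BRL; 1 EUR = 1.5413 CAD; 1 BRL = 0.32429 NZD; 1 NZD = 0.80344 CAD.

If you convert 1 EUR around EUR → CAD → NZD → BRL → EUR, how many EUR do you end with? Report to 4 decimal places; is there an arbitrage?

Around EUR → CAD → NZD → BRL → EUR: 1 × 1.5413 ÷ 0.80344 ÷ 0.32429 ÷ 5.7471 = 1.029322
Product > 1; profitable direction is EUR → CAD → NZD → BRL → EUR.

1.0293 (arbitrage exists)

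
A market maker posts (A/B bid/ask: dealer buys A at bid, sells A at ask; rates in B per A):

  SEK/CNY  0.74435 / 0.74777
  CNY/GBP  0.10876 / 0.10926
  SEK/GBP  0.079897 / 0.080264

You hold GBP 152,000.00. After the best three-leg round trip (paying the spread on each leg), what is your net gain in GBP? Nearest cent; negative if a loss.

Net profit: GBP 1,309.54

Best loop GBP → SEK → CNY → GBP:
GBP 152,000.00 ÷ 0.080264 (buy SEK at ask) = SEK 1,893,750.62
SEK 1,893,750.62 × 0.74435 (sell SEK at bid) = CNY 1,409,613.28
CNY 1,409,613.28 × 0.10876 (sell CNY at bid) = GBP 153,309.54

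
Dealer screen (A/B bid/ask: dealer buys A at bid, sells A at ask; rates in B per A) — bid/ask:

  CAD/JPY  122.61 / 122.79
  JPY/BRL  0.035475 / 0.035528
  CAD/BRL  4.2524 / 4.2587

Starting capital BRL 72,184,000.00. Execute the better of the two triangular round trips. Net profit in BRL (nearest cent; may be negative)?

Best loop BRL → CAD → JPY → BRL:
BRL 72,184,000.00 ÷ 4.2587 (buy CAD at ask) = CAD 16,949,773.41
CAD 16,949,773.41 × 122.61 (sell CAD at bid) = JPY 2,078,211,717
JPY 2,078,211,717 × 0.035475 (sell JPY at bid) = BRL 73,724,560.67

Net profit: BRL 1,540,560.67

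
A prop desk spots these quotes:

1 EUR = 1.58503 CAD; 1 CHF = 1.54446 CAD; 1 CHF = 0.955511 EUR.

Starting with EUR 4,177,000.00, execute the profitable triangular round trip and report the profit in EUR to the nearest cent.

Profitable loop is EUR → CHF → CAD → EUR:
EUR 4,177,000.00 ÷ 0.955511 = CHF 4,371,482.90
CHF 4,371,482.90 × 1.54446 = CAD 6,751,580.48
CAD 6,751,580.48 ÷ 1.58503 = EUR 4,259,591.61
Profit = EUR 4,259,591.61 − EUR 4,177,000.00

Profit: EUR 82,591.61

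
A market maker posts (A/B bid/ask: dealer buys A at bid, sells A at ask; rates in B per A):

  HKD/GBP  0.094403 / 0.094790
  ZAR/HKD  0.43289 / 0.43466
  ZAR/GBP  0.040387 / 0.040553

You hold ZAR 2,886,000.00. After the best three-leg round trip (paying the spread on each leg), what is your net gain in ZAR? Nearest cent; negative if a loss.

Net profit: ZAR 22,283.16

Best loop ZAR → HKD → GBP → ZAR:
ZAR 2,886,000.00 × 0.43289 (sell ZAR at bid) = HKD 1,249,320.54
HKD 1,249,320.54 × 0.094403 (sell HKD at bid) = GBP 117,939.61
GBP 117,939.61 ÷ 0.040553 (buy ZAR at ask) = ZAR 2,908,283.16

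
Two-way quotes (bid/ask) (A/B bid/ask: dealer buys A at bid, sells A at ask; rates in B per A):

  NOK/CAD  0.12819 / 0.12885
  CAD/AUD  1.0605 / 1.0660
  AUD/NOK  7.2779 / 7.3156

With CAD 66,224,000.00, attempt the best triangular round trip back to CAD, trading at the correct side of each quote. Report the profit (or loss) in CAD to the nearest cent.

Net result: CAD -318,170.54 (no profitable arbitrage after spreads)

Best loop CAD → NOK → AUD → CAD:
CAD 66,224,000.00 ÷ 0.12885 (buy NOK at ask) = NOK 513,961,971.28
NOK 513,961,971.28 ÷ 7.3156 (buy AUD at ask) = AUD 70,255,614.21
AUD 70,255,614.21 ÷ 1.0660 (buy CAD at ask) = CAD 65,905,829.46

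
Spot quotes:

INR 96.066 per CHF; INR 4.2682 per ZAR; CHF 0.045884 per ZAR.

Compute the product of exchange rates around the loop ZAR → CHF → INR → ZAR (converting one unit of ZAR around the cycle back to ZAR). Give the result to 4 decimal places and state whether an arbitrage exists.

Around ZAR → CHF → INR → ZAR: 1 × 0.045884 × 96.066 ÷ 4.2682 = 1.032729
Product > 1; profitable direction is ZAR → CHF → INR → ZAR.

1.0327 (arbitrage exists)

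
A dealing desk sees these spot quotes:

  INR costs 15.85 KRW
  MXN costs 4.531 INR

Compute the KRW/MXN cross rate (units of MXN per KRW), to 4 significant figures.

1 KRW ÷ 15.85 = 0.0630915 INR
0.0630915 INR ÷ 4.531 = 0.0139244 MXN

KRW/MXN = 0.01392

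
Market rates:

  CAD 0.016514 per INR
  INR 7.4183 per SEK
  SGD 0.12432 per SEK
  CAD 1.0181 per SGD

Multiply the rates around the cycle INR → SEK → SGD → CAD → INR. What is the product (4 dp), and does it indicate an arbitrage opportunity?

Around INR → SEK → SGD → CAD → INR: 1 ÷ 7.4183 × 0.12432 × 1.0181 ÷ 0.016514 = 1.033177
Product > 1; profitable direction is INR → SEK → SGD → CAD → INR.

1.0332 (arbitrage exists)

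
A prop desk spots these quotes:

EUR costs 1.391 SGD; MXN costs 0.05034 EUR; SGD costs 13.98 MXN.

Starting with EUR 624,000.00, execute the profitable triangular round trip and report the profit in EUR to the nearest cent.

Profit: EUR 13,436.72

Profitable loop is EUR → MXN → SGD → EUR:
EUR 624,000.00 ÷ 0.05034 = MXN 12,395,709.18
MXN 12,395,709.18 ÷ 13.98 = SGD 886,674.48
SGD 886,674.48 ÷ 1.391 = EUR 637,436.72
Profit = EUR 637,436.72 − EUR 624,000.00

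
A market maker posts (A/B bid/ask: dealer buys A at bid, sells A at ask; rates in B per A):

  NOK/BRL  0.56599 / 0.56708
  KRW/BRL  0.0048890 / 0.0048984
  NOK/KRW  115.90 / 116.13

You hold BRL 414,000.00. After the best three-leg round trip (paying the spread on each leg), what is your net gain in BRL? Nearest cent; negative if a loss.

Net result: BRL -324.80 (no profitable arbitrage after spreads)

Best loop BRL → NOK → KRW → BRL:
BRL 414,000.00 ÷ 0.56708 (buy NOK at ask) = NOK 730,055.72
NOK 730,055.72 × 115.90 (sell NOK at bid) = KRW 84,613,458
KRW 84,613,458 × 0.0048890 (sell KRW at bid) = BRL 413,675.20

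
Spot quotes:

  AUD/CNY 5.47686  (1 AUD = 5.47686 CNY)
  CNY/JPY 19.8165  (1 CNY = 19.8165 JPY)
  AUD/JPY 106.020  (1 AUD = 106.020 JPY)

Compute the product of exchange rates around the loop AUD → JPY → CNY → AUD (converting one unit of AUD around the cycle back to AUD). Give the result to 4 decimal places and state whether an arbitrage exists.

Around AUD → JPY → CNY → AUD: 1 × 106.020 ÷ 19.8165 ÷ 5.47686 = 0.976853
Product < 1; profitable direction is AUD → CNY → JPY → AUD.

0.9769 (arbitrage exists)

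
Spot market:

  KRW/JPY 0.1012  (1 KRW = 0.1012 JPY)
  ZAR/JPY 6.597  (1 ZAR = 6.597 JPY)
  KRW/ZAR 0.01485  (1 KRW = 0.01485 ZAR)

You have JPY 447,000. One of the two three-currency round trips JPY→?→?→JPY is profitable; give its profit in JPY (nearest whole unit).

Profitable loop is JPY → ZAR → KRW → JPY:
JPY 447,000 ÷ 6.597 = ZAR 67,758.07
ZAR 67,758.07 ÷ 0.01485 = KRW 4,562,833
KRW 4,562,833 × 0.1012 = JPY 461,759
Profit = JPY 461,759 − JPY 447,000

Profit: JPY 14,759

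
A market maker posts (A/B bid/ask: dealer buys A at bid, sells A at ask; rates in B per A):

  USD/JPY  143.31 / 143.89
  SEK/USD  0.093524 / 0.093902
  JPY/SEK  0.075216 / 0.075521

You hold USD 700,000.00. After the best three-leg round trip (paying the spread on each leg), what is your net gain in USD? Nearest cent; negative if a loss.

Net profit: USD 5,680.06

Best loop USD → JPY → SEK → USD:
USD 700,000.00 × 143.31 (sell USD at bid) = JPY 100,317,000
JPY 100,317,000 × 0.075216 (sell JPY at bid) = SEK 7,545,443.47
SEK 7,545,443.47 × 0.093524 (sell SEK at bid) = USD 705,680.06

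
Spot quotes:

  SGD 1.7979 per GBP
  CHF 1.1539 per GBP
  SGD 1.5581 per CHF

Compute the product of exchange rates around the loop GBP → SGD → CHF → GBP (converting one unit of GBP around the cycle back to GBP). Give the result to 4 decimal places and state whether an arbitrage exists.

Around GBP → SGD → CHF → GBP: 1 × 1.7979 ÷ 1.5581 ÷ 1.1539 = 1.000005
Product ≈ 1 (deviation 0.000%, within rounding noise).

1.0000 (no arbitrage)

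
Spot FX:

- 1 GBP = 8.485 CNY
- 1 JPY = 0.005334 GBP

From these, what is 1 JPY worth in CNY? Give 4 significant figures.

JPY/CNY = 0.04526

1 JPY × 0.005334 = 0.005334 GBP
0.005334 GBP × 8.485 = 0.045259 CNY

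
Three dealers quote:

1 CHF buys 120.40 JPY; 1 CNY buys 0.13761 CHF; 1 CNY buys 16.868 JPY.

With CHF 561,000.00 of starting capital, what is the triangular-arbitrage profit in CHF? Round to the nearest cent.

Profitable loop is CHF → CNY → JPY → CHF:
CHF 561,000.00 ÷ 0.13761 = CNY 4,076,738.61
CNY 4,076,738.61 × 16.868 = JPY 68,766,427
JPY 68,766,427 ÷ 120.40 = CHF 571,149.72
Profit = CHF 571,149.72 − CHF 561,000.00

Profit: CHF 10,149.72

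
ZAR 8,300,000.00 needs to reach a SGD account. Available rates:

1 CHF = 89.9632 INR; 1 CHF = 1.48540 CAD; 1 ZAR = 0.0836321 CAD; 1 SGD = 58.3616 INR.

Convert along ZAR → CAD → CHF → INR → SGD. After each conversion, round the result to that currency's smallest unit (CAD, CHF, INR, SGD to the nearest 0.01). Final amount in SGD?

ZAR 8,300,000.00 × 0.0836321 = CAD 694,146.43
CAD 694,146.43 ÷ 1.48540 = CHF 467,312.80
CHF 467,312.80 × 89.9632 = INR 42,040,954.89
INR 42,040,954.89 ÷ 58.3616 = SGD 720,353.02

SGD 720,353.02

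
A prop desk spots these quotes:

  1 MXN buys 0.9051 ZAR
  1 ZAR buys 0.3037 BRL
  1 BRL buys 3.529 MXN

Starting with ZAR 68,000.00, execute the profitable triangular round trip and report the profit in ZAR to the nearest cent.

Profit: ZAR 2,099.66

Profitable loop is ZAR → MXN → BRL → ZAR:
ZAR 68,000.00 ÷ 0.9051 = MXN 75,129.82
MXN 75,129.82 ÷ 3.529 = BRL 21,289.27
BRL 21,289.27 ÷ 0.3037 = ZAR 70,099.66
Profit = ZAR 70,099.66 − ZAR 68,000.00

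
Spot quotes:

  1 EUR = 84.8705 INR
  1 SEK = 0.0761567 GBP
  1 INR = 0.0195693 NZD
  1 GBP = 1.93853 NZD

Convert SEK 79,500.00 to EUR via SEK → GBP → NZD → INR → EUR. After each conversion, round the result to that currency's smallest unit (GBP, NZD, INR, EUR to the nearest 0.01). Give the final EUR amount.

EUR 7,066.69

SEK 79,500.00 × 0.0761567 = GBP 6,054.46
GBP 6,054.46 × 1.93853 = NZD 11,736.75
NZD 11,736.75 ÷ 0.0195693 = INR 599,753.18
INR 599,753.18 ÷ 84.8705 = EUR 7,066.69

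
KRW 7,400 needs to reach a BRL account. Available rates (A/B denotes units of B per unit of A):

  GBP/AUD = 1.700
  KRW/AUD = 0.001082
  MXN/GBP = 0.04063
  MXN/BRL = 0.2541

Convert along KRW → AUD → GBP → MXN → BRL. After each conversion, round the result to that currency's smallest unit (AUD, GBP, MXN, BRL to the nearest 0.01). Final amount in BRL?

KRW 7,400 × 0.001082 = AUD 8.01
AUD 8.01 ÷ 1.700 = GBP 4.71
GBP 4.71 ÷ 0.04063 = MXN 115.92
MXN 115.92 × 0.2541 = BRL 29.46

BRL 29.46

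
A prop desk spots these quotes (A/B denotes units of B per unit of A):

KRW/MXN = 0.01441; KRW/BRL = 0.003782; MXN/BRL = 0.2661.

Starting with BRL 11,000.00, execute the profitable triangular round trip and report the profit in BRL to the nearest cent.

Profit: BRL 152.70

Profitable loop is BRL → KRW → MXN → BRL:
BRL 11,000.00 ÷ 0.003782 = KRW 2,908,514
KRW 2,908,514 × 0.01441 = MXN 41,911.69
MXN 41,911.69 × 0.2661 = BRL 11,152.70
Profit = BRL 11,152.70 − BRL 11,000.00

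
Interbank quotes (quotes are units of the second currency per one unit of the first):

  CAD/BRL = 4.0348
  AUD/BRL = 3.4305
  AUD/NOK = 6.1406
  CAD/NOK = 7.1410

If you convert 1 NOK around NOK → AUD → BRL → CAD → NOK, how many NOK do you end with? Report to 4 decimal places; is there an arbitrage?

Around NOK → AUD → BRL → CAD → NOK: 1 ÷ 6.1406 × 3.4305 ÷ 4.0348 × 7.1410 = 0.988743
Product < 1; profitable direction is NOK → CAD → BRL → AUD → NOK.

0.9887 (arbitrage exists)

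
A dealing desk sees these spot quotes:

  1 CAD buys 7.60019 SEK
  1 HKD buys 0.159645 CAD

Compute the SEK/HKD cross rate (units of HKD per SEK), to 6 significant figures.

SEK/HKD = 0.824177

1 SEK ÷ 7.60019 = 0.131576 CAD
0.131576 CAD ÷ 0.159645 = 0.824177 HKD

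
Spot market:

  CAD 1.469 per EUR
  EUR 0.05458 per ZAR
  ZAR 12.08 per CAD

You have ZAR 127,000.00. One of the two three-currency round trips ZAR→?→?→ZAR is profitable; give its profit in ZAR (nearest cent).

Profitable loop is ZAR → CAD → EUR → ZAR:
ZAR 127,000.00 ÷ 12.08 = CAD 10,513.25
CAD 10,513.25 ÷ 1.469 = EUR 7,156.74
EUR 7,156.74 ÷ 0.05458 = ZAR 131,123.78
Profit = ZAR 131,123.78 − ZAR 127,000.00

Profit: ZAR 4,123.78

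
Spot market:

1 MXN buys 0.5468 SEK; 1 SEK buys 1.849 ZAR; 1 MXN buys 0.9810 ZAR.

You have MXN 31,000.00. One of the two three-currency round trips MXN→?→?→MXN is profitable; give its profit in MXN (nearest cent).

Profit: MXN 949.06

Profitable loop is MXN → SEK → ZAR → MXN:
MXN 31,000.00 × 0.5468 = SEK 16,950.80
SEK 16,950.80 × 1.849 = ZAR 31,342.03
ZAR 31,342.03 ÷ 0.9810 = MXN 31,949.06
Profit = MXN 31,949.06 − MXN 31,000.00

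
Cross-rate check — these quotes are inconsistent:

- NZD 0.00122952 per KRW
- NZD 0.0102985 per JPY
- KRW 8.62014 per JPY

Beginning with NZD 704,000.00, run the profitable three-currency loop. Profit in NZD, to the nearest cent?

Profit: NZD 20,517.04

Profitable loop is NZD → JPY → KRW → NZD:
NZD 704,000.00 ÷ 0.0102985 = JPY 68,359,470
JPY 68,359,470 × 8.62014 = KRW 589,268,200
KRW 589,268,200 × 0.00122952 = NZD 724,517.04
Profit = NZD 724,517.04 − NZD 704,000.00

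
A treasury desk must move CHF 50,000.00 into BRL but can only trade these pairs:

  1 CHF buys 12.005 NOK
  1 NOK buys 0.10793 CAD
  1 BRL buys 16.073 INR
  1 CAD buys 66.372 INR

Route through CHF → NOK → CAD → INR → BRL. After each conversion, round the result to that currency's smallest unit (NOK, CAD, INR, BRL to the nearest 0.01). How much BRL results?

BRL 267,523.72

CHF 50,000.00 × 12.005 = NOK 600,250.00
NOK 600,250.00 × 0.10793 = CAD 64,784.98
CAD 64,784.98 × 66.372 = INR 4,299,908.69
INR 4,299,908.69 ÷ 16.073 = BRL 267,523.72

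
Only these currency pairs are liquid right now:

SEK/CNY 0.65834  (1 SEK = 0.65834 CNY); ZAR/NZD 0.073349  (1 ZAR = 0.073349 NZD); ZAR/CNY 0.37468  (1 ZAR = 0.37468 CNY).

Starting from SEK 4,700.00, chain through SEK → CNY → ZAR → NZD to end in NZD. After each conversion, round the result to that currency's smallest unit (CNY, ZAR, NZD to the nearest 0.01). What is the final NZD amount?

NZD 605.73

SEK 4,700.00 × 0.65834 = CNY 3,094.20
CNY 3,094.20 ÷ 0.37468 = ZAR 8,258.25
ZAR 8,258.25 × 0.073349 = NZD 605.73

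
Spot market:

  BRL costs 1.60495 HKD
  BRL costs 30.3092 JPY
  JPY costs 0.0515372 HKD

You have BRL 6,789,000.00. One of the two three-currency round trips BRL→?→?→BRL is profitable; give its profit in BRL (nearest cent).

Profitable loop is BRL → HKD → JPY → BRL:
BRL 6,789,000.00 × 1.60495 = HKD 10,896,005.55
HKD 10,896,005.55 ÷ 0.0515372 = JPY 211,420,208
JPY 211,420,208 ÷ 30.3092 = BRL 6,975,446.67
Profit = BRL 6,975,446.67 − BRL 6,789,000.00

Profit: BRL 186,446.67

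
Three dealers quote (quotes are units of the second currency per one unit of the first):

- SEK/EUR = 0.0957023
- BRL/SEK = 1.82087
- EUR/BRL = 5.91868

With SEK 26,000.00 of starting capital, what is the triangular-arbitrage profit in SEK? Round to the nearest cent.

Profitable loop is SEK → EUR → BRL → SEK:
SEK 26,000.00 × 0.0957023 = EUR 2,488.26
EUR 2,488.26 × 5.91868 = BRL 14,727.21
BRL 14,727.21 × 1.82087 = SEK 26,816.34
Profit = SEK 26,816.34 − SEK 26,000.00

Profit: SEK 816.34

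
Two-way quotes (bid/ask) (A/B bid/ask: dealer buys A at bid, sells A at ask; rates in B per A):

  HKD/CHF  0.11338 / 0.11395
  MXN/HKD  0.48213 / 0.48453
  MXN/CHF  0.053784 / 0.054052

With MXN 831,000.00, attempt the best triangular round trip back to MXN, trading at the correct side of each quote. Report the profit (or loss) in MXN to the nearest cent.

Best loop MXN → HKD → CHF → MXN:
MXN 831,000.00 × 0.48213 (sell MXN at bid) = HKD 400,650.03
HKD 400,650.03 × 0.11338 (sell HKD at bid) = CHF 45,425.70
CHF 45,425.70 ÷ 0.054052 (buy MXN at ask) = MXN 840,407.39

Net profit: MXN 9,407.39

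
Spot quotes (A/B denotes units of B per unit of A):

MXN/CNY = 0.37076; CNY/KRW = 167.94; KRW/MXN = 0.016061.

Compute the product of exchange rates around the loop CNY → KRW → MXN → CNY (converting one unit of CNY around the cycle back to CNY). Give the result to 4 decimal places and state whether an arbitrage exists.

Around CNY → KRW → MXN → CNY: 1 × 167.94 × 0.016061 × 0.37076 = 1.000045
Product ≈ 1 (deviation 0.005%, within rounding noise).

1.0000 (no arbitrage)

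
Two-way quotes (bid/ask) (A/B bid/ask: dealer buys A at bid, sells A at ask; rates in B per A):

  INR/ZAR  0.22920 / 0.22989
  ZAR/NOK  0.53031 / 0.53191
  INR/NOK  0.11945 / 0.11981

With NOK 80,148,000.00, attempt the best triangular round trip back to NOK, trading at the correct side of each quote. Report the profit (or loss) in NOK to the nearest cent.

Best loop NOK → INR → ZAR → NOK:
NOK 80,148,000.00 ÷ 0.11981 (buy INR at ask) = INR 668,959,185.38
INR 668,959,185.38 × 0.22920 (sell INR at bid) = ZAR 153,325,445.29
ZAR 153,325,445.29 × 0.53031 (sell ZAR at bid) = NOK 81,310,016.89

Net profit: NOK 1,162,016.89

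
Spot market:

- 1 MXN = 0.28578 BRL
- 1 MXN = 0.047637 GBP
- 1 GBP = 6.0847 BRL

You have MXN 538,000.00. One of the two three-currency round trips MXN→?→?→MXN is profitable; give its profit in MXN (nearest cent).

Profitable loop is MXN → GBP → BRL → MXN:
MXN 538,000.00 × 0.047637 = GBP 25,628.71
GBP 25,628.71 × 6.0847 = BRL 155,942.99
BRL 155,942.99 ÷ 0.28578 = MXN 545,674.95
Profit = MXN 545,674.95 − MXN 538,000.00

Profit: MXN 7,674.95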